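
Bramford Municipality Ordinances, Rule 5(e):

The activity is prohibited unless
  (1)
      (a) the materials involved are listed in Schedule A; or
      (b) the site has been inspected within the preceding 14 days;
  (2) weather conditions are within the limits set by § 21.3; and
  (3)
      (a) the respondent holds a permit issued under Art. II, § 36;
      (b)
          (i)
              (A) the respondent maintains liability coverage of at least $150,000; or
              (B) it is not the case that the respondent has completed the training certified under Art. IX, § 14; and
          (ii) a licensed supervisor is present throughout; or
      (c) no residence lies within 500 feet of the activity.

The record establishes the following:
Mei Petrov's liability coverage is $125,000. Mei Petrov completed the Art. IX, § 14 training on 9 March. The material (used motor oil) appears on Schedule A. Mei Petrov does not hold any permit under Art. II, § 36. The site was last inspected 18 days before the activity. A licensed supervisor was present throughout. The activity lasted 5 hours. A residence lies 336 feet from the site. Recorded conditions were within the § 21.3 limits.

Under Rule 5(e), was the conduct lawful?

No — unlawful.

(a) Schedule A material — holds.
(b) site inspected — not satisfied.
(1) = T OR F = true.
(2) weather ok — satisfied.
(a) holds permit — not satisfied.
(A) coverage ≥ $150,000 — not met.
(B) not (training certified) — fails.
So (i) is not satisfied (F OR F).
(ii) supervisor present — holds.
(b) = F AND T = false.
(c) no residence in 500 ft — not met.
(3) = F OR F OR F = false.
Overall = T AND T AND F = false.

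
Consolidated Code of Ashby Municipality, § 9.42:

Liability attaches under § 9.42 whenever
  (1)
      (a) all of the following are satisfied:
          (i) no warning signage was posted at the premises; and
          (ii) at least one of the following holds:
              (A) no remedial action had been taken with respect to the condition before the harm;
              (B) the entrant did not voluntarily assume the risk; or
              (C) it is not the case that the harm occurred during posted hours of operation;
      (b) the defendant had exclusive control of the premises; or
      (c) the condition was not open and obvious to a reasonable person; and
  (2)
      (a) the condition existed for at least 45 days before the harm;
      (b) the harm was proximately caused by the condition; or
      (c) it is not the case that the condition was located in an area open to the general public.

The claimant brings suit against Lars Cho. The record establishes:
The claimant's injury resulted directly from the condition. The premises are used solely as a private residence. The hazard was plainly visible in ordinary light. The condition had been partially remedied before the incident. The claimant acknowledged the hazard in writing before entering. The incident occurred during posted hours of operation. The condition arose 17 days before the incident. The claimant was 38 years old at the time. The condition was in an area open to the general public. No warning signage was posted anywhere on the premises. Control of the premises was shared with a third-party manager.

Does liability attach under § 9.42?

No — not liable.

(i) no signage posted — met.
(A) no remedial action — not met.
(B) no assumed risk — fails.
(C) not (during posted hours) — not met.
So (ii) is not satisfied (F OR F OR F).
(a) = T AND F = false.
(b) exclusive control — fails.
(c) not open/obvious — fails.
(1) = F OR F OR F = false.
(a) condition ≥45 days old — not satisfied.
(b) proximate cause — satisfied.
(c) not (public area) — not met.
(2) = F OR T OR F = true.
Overall = F AND T = false.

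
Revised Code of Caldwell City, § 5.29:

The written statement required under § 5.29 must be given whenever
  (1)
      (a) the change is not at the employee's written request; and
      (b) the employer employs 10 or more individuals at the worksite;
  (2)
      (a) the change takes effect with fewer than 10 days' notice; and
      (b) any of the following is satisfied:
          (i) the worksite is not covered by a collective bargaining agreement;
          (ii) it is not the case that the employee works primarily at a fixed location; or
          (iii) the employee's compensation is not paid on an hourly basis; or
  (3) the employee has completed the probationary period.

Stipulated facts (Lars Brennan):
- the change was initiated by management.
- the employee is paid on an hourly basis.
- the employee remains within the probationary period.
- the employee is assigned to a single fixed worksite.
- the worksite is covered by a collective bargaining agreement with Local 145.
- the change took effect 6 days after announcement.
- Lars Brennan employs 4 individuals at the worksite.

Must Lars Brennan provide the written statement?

(a) not employee-requested — holds.
(b) ≥ 10 at site — not satisfied.
So (1) is not satisfied (T AND F).
(a) < 10 days' notice — holds.
(i) no CBA — not met.
(ii) not (fixed location) — fails.
(iii) not (hourly-paid) — fails.
(b) = F OR F OR F = false.
So (2) is not satisfied (T AND F).
(3) past probation — fails.
Overall = F OR F OR F = false.

No — not required.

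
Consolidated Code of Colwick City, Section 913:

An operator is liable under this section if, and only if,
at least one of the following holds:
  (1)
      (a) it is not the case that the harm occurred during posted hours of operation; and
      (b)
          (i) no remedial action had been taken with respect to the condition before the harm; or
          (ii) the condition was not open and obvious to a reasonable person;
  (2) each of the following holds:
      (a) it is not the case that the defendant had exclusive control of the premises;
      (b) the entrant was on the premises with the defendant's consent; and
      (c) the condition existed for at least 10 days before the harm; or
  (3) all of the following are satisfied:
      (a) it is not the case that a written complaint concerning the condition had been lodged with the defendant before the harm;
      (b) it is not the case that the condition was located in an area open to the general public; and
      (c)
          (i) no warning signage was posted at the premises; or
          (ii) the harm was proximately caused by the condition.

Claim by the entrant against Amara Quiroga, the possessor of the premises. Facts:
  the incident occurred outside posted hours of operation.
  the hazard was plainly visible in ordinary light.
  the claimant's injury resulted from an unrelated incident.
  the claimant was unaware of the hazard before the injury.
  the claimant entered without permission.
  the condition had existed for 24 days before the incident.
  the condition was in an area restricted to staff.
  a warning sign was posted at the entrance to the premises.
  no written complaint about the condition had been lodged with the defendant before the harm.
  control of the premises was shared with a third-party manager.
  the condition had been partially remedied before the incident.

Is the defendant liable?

No — not liable.

(a) not (during posted hours) — satisfied.
(i) no remedial action — not satisfied.
(ii) not open/obvious — fails.
(b): F OR F → false.
(1) = T AND F = false.
(a) not (exclusive control) — satisfied.
(b) consent to enter — fails.
(c) condition ≥10 days old — satisfied.
(2): T AND F AND T → false.
(a) not (complaint lodged) — met.
(b) not (public area) — holds.
(i) no signage posted — not met.
(ii) proximate cause — not met.
(c): F OR F → false.
So (3) is not satisfied (T AND T AND F).
So Overall is not satisfied (F OR F OR F).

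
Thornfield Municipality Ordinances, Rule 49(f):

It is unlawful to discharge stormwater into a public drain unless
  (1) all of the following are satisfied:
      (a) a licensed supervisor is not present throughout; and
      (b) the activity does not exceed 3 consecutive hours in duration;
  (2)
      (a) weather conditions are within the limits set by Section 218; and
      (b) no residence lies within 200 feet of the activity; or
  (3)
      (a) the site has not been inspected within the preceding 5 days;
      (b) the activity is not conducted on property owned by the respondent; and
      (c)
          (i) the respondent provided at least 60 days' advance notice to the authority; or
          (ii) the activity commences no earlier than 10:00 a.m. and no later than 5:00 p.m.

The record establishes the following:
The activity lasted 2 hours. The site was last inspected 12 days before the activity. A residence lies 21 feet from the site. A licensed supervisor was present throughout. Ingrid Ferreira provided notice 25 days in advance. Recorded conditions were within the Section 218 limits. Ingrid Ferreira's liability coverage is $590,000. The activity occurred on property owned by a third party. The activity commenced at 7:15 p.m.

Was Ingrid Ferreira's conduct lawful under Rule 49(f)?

(a) not (supervisor present) — not satisfied.
(b) ≤ 3 hrs duration — holds.
(1) = F AND T = false.
(a) weather ok — met.
(b) no residence in 200 ft — not satisfied.
So (2) is not satisfied (T AND F).
(a) not (site inspected) — satisfied.
(b) not (own property) — met.
(i) ≥60 days' notice — not met.
(ii) start within hours — not satisfied.
(c) = F OR F = false.
So (3) is not satisfied (T AND T AND F).
Overall = F OR F OR F = false.

No — unlawful.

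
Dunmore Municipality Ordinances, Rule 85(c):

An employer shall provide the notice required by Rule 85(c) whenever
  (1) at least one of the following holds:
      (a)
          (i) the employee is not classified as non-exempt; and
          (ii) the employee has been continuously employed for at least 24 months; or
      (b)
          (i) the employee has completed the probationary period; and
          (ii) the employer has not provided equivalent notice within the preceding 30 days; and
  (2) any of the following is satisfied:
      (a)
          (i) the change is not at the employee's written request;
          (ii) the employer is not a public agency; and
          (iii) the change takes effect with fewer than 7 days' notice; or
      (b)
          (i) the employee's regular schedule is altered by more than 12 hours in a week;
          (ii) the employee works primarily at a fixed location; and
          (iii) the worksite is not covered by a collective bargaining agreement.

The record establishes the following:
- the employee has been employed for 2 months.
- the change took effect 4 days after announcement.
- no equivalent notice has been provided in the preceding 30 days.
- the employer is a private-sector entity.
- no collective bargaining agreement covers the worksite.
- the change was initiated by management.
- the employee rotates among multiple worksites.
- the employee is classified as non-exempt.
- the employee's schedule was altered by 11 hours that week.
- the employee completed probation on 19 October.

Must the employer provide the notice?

(i) not (non-exempt) — not satisfied.
(ii) tenure ≥ 24 mo. — not met.
(a) = F AND F = false.
(i) past probation — met.
(ii) no recent notice — satisfied.
So (b) is satisfied (T AND T).
(1): F OR T → true.
(i) not employee-requested — satisfied.
(ii) not (public agency) — satisfied.
(iii) < 7 days' notice — satisfied.
So (a) is satisfied (T AND T AND T).
(i) schedule shift > 12h — not satisfied.
(ii) fixed location — not met.
(iii) no CBA — holds.
(b) = F AND F AND T = false.
(2): T OR F → true.
Overall = T AND T = true.

Yes — required.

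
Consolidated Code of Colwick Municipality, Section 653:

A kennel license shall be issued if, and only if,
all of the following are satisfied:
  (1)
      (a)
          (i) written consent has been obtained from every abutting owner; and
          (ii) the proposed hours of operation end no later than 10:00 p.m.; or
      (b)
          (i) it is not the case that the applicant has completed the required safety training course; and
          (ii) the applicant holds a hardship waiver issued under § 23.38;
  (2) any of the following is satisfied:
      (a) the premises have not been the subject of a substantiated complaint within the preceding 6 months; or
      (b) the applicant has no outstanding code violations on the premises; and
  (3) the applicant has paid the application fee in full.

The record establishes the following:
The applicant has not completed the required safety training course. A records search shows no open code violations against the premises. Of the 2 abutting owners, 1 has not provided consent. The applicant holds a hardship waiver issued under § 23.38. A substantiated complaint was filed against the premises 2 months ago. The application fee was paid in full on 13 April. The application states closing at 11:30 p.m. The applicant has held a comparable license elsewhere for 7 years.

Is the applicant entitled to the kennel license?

Yes — granted.

(i) all abutters consent — not satisfied.
(ii) closes by 10 p.m. — not satisfied.
(a): F AND F → false.
(i) not (safety training) — met.
(ii) hardship waiver — satisfied.
(b): T AND T → true.
(1): F OR T → true.
(a) no complaint in 6 mo. — not satisfied.
(b) no code violations — satisfied.
(2): F OR T → true.
(3) fee paid — holds.
Overall = T AND T AND T = true.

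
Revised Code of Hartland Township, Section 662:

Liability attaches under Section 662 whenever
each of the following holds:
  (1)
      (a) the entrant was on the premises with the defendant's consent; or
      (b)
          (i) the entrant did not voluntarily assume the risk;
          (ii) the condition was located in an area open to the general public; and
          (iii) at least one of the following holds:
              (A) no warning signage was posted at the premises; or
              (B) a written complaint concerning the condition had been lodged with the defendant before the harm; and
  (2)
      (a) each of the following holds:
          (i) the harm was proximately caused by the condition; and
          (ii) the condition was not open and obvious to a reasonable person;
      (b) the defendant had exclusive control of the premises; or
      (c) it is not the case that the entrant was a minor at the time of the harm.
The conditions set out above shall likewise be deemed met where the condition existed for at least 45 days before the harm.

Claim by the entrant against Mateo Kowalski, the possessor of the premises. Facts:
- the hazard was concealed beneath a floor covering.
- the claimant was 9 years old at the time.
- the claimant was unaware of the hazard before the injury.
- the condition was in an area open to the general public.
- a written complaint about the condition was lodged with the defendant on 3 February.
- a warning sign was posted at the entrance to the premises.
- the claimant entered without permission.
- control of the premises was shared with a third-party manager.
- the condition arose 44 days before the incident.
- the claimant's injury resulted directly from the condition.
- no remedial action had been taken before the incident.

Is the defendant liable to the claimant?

Yes — liable.

(a) consent to enter — not met.
(i) no assumed risk — satisfied.
(ii) public area — holds.
(A) no signage posted — fails.
(B) complaint lodged — met.
So (iii) is satisfied (F OR T).
So (b) is satisfied (T AND T AND T).
(1) = F OR T = true.
(i) proximate cause — satisfied.
(ii) not open/obvious — holds.
So (a) is satisfied (T AND T).
(b) exclusive control — not met.
(c) not (entrant a minor) — fails.
(2) = T OR F OR F = true.
So Overall is satisfied (T AND T).
Exception (condition ≥45 days old) — not satisfied.
Result: main true OR exception false → true.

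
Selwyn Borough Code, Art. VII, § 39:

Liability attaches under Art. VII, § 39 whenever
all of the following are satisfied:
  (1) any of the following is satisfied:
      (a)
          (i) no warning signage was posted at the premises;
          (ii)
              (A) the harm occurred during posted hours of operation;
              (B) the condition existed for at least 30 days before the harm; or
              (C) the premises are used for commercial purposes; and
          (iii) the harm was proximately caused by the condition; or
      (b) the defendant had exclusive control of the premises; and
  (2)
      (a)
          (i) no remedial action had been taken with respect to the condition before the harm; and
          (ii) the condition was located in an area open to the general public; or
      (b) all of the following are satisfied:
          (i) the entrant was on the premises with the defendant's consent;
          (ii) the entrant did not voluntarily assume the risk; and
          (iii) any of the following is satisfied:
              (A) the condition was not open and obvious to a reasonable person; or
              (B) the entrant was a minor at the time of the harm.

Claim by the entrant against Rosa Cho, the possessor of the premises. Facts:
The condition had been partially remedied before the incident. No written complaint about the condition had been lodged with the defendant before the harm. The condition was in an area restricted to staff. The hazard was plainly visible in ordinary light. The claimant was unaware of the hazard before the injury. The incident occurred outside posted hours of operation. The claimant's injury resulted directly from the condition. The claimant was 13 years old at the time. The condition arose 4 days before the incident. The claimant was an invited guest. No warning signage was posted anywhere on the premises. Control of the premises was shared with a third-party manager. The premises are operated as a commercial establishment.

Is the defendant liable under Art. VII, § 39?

(i) no signage posted — satisfied.
(A) during posted hours — not met.
(B) condition ≥30 days old — not satisfied.
(C) commercial use — holds.
(ii): F OR F OR T → true.
(iii) proximate cause — satisfied.
(a): T AND T AND T → true.
(b) exclusive control — not satisfied.
(1) = T OR F = true.
(i) no remedial action — fails.
(ii) public area — not satisfied.
(a): F AND F → false.
(i) consent to enter — met.
(ii) no assumed risk — holds.
(A) not open/obvious — not met.
(B) entrant a minor — holds.
(iii) = F OR T = true.
So (b) is satisfied (T AND T AND T).
(2): F OR T → true.
Overall = T AND T = true.

Yes — liable.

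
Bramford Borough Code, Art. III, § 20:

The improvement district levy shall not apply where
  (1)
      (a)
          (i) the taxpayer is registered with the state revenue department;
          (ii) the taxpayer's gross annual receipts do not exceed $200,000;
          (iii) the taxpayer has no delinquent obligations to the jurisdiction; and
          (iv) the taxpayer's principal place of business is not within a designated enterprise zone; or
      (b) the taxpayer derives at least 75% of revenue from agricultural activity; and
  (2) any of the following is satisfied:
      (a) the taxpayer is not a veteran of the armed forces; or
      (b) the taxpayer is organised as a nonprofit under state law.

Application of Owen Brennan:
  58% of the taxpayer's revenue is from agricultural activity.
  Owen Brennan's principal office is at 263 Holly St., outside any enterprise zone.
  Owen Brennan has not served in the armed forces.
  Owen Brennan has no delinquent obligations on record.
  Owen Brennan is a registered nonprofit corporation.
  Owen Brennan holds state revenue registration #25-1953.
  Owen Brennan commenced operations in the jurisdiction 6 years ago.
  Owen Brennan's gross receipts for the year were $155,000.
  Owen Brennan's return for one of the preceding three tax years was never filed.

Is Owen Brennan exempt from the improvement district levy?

(i) state-registered — holds.
(ii) receipts ≤ $200,000 — holds.
(iii) no delinquency — satisfied.
(iv) not (in enterprise zone) — satisfied.
So (a) is satisfied (T AND T AND T AND T).
(b) ≥75% agricultural — not met.
(1) = T OR F = true.
(a) not (veteran) — holds.
(b) nonprofit — met.
So (2) is satisfied (T OR T).
Overall: T AND T → true.

Yes — exempt.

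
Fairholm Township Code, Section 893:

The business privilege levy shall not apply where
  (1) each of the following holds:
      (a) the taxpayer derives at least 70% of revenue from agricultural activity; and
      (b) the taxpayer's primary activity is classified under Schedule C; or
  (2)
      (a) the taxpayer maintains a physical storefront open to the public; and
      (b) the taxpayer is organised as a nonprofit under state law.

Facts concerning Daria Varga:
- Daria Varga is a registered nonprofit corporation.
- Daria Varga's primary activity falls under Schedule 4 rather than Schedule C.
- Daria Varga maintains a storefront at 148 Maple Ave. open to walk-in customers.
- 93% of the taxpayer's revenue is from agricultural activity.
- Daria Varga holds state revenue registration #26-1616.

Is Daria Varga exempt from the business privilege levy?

(a) ≥70% agricultural — holds.
(b) Schedule C activity — not met.
(1): T AND F → false.
(a) has storefront — satisfied.
(b) nonprofit — holds.
(2): T AND T → true.
Overall: F OR T → true.

Yes — exempt.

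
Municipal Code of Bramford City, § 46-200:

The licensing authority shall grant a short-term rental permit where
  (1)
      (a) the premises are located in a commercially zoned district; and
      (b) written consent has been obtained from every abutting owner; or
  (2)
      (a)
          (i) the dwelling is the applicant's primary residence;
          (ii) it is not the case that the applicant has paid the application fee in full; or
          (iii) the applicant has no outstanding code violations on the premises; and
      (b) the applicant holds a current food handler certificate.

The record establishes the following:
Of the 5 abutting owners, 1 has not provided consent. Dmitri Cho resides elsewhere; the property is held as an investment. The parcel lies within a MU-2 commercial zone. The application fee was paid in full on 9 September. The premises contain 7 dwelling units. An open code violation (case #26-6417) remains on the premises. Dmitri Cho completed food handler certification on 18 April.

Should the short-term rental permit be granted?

No — denied.

(a) commercially zoned — satisfied.
(b) all abutters consent — not satisfied.
(1) = T AND F = false.
(i) primary residence — not met.
(ii) not (fee paid) — not met.
(iii) no code violations — fails.
So (a) is not satisfied (F OR F OR F).
(b) food handler cert. — holds.
(2): F AND T → false.
Overall = F OR F = false.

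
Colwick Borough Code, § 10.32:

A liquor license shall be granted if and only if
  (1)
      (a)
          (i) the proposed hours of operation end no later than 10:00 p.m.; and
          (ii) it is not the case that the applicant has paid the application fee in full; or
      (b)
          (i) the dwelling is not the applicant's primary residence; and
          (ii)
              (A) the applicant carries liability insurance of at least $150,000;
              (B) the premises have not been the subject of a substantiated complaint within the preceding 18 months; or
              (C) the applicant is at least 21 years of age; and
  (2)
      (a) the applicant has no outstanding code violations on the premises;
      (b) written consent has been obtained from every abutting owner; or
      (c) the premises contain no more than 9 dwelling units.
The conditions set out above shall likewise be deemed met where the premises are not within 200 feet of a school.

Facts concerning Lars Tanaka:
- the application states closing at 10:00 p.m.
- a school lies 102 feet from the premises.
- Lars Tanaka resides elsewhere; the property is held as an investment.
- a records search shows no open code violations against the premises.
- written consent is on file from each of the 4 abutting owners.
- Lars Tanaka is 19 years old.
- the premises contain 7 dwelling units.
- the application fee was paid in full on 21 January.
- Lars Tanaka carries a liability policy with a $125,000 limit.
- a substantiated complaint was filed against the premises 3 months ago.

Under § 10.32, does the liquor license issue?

(i) closes by 10 p.m. — met.
(ii) not (fee paid) — fails.
So (a) is not satisfied (T AND F).
(i) not (primary residence) — met.
(A) insurance ≥ $150,000 — fails.
(B) no complaint in 18 mo. — fails.
(C) age ≥ 21 — not met.
(ii) = F OR F OR F = false.
(b): T AND F → false.
(1) = F OR F = false.
(a) no code violations — holds.
(b) all abutters consent — met.
(c) ≤ 9 units — met.
So (2) is satisfied (T OR T OR T).
So Overall is not satisfied (F AND T).
Exception (≥200 ft from school) — not satisfied.
Result: main false OR exception false → false.

No — denied.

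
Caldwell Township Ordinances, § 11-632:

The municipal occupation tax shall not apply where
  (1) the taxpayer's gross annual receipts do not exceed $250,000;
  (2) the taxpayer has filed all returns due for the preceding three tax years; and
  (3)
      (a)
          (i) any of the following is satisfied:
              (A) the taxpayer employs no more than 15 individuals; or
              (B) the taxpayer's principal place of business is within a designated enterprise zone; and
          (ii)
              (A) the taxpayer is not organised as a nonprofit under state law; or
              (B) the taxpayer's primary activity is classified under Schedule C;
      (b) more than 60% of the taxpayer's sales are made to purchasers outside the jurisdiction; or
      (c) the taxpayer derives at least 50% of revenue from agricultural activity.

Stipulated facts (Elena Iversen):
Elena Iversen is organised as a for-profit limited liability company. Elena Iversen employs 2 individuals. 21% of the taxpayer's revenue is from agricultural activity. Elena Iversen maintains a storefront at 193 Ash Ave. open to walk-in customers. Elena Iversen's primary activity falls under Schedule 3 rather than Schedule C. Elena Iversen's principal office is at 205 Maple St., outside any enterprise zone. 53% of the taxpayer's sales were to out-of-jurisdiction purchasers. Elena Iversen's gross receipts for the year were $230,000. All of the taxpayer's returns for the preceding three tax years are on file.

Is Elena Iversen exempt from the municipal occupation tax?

Yes — exempt.

(1) receipts ≤ $250,000 — holds.
(2) returns current — holds.
(A) ≤ 15 employees — met.
(B) in enterprise zone — not satisfied.
So (i) is satisfied (T OR F).
(A) not (nonprofit) — satisfied.
(B) Schedule C activity — fails.
So (ii) is satisfied (T OR F).
So (a) is satisfied (T AND T).
(b) >60% out-of-jur. sales — not met.
(c) ≥50% agricultural — fails.
(3): T OR F OR F → true.
Overall = T AND T AND T = true.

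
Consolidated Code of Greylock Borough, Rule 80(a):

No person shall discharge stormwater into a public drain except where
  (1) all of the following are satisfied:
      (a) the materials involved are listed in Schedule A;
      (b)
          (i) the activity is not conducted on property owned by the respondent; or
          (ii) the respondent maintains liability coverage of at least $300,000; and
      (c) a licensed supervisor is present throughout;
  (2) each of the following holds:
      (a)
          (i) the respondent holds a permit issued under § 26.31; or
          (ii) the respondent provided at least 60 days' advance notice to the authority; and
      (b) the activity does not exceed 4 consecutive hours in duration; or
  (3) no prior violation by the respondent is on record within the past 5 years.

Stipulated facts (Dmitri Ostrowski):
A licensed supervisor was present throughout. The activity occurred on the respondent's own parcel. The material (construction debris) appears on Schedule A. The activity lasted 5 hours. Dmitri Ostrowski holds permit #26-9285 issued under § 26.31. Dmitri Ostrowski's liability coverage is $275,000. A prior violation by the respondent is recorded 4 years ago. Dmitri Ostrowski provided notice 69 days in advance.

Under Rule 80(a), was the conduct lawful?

(a) Schedule A material — met.
(i) not (own property) — fails.
(ii) coverage ≥ $300,000 — not met.
(b): F OR F → false.
(c) supervisor present — holds.
(1) = T AND F AND T = false.
(i) holds permit — holds.
(ii) ≥60 days' notice — satisfied.
(a): T OR T → true.
(b) ≤ 4 hrs duration — fails.
(2) = T AND F = false.
(3) no prior violation — not satisfied.
Overall: F OR F OR F → false.

No — unlawful.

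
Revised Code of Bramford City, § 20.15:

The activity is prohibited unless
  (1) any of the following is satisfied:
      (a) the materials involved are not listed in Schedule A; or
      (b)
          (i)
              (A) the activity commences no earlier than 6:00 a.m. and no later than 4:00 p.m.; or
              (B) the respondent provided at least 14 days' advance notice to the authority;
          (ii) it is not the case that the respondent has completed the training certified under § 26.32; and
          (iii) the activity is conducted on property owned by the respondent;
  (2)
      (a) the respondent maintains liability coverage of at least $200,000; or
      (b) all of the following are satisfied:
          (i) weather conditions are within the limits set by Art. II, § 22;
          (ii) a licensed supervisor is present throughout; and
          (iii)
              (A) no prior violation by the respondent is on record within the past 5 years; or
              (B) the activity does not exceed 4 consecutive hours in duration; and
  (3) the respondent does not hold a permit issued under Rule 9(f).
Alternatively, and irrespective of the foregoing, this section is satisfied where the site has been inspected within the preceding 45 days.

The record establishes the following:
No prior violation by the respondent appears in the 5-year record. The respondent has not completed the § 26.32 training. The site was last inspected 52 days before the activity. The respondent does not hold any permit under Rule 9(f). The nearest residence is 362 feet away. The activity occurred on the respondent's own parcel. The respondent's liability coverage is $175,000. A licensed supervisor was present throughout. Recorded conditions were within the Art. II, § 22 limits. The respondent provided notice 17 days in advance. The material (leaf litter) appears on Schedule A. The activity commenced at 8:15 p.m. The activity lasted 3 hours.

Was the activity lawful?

(a) not (Schedule A material) — not met.
(A) start within hours — not satisfied.
(B) ≥14 days' notice — met.
(i) = F OR T = true.
(ii) not (training certified) — met.
(iii) own property — holds.
(b) = T AND T AND T = true.
So (1) is satisfied (F OR T).
(a) coverage ≥ $200,000 — fails.
(i) weather ok — met.
(ii) supervisor present — holds.
(A) no prior violation — holds.
(B) ≤ 4 hrs duration — satisfied.
(iii) = T OR T = true.
So (b) is satisfied (T AND T AND T).
So (2) is satisfied (F OR T).
(3) not (holds permit) — satisfied.
So Overall is satisfied (T AND T AND T).
Exception (site inspected) — not satisfied.
Result: main true OR exception false → true.

Yes — lawful.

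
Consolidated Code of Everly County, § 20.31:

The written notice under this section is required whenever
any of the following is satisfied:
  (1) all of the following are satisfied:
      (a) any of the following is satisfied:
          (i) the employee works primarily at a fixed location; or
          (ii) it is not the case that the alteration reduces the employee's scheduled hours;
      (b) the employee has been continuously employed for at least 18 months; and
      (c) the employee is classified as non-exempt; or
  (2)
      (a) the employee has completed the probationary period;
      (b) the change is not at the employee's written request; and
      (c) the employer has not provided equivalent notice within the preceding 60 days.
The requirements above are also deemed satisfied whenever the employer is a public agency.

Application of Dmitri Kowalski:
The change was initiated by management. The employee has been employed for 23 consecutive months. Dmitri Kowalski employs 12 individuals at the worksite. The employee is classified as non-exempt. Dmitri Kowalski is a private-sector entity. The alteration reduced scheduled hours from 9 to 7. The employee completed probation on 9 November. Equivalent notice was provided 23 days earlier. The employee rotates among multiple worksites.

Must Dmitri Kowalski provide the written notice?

(i) fixed location — fails.
(ii) not (hours reduced) — not met.
So (a) is not satisfied (F OR F).
(b) tenure ≥ 18 mo. — holds.
(c) non-exempt — met.
So (1) is not satisfied (F AND T AND T).
(a) past probation — satisfied.
(b) not employee-requested — satisfied.
(c) no recent notice — not satisfied.
(2) = T AND T AND F = false.
So Overall is not satisfied (F OR F).
Exception (public agency) — not satisfied.
Result: main false OR exception false → false.

No — not required.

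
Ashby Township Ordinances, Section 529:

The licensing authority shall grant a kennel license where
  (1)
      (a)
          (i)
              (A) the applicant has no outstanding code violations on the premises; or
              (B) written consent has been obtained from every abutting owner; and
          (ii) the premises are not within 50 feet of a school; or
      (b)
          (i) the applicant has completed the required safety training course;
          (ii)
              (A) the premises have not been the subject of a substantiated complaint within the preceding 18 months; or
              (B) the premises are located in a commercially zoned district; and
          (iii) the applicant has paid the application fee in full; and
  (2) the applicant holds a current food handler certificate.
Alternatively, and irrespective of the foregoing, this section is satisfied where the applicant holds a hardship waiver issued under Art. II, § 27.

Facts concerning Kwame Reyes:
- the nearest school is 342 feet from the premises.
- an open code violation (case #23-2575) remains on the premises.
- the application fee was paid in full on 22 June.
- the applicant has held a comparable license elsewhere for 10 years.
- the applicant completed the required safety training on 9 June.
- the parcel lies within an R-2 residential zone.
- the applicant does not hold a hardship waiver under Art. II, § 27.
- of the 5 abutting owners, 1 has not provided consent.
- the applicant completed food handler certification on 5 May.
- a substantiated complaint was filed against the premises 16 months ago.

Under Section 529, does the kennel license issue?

(A) no code violations — not satisfied.
(B) all abutters consent — fails.
So (i) is not satisfied (F OR F).
(ii) ≥50 ft from school — met.
(a) = F AND T = false.
(i) safety training — holds.
(A) no complaint in 18 mo. — not satisfied.
(B) commercially zoned — fails.
(ii) = F OR F = false.
(iii) fee paid — satisfied.
So (b) is not satisfied (T AND F AND T).
So (1) is not satisfied (F OR F).
(2) food handler cert. — met.
Overall: F AND T → false.
Exception (hardship waiver) — not satisfied.
Result: main false OR exception false → false.

No — denied.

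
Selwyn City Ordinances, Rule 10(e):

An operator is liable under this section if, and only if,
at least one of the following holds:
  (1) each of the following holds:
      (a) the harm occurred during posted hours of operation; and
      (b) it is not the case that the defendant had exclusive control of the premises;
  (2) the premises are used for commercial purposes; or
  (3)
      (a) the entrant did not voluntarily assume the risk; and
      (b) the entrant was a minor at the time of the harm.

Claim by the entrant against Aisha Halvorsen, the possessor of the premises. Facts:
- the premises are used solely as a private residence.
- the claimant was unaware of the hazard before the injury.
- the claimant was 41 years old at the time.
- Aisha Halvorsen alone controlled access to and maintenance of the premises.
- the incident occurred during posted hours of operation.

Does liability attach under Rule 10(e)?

(a) during posted hours — met.
(b) not (exclusive control) — fails.
(1) = T AND F = false.
(2) commercial use — fails.
(a) no assumed risk — satisfied.
(b) entrant a minor — not satisfied.
So (3) is not satisfied (T AND F).
So Overall is not satisfied (F OR F OR F).

No — not liable.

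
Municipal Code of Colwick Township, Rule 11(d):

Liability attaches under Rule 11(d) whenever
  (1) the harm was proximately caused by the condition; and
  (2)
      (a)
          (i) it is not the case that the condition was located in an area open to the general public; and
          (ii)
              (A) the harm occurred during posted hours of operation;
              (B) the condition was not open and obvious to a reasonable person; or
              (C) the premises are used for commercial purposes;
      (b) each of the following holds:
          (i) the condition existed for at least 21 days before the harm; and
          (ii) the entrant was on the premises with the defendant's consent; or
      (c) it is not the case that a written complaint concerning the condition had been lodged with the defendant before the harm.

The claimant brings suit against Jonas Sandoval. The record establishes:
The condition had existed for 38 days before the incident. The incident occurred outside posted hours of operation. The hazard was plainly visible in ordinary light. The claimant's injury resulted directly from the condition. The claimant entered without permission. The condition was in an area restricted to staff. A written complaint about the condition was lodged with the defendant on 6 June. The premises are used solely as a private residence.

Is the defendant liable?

No — not liable.

(1) proximate cause — satisfied.
(i) not (public area) — met.
(A) during posted hours — not satisfied.
(B) not open/obvious — not met.
(C) commercial use — not satisfied.
(ii): F OR F OR F → false.
So (a) is not satisfied (T AND F).
(i) condition ≥21 days old — holds.
(ii) consent to enter — not met.
(b) = T AND F = false.
(c) not (complaint lodged) — not met.
(2): F OR F OR F → false.
So Overall is not satisfied (T AND F).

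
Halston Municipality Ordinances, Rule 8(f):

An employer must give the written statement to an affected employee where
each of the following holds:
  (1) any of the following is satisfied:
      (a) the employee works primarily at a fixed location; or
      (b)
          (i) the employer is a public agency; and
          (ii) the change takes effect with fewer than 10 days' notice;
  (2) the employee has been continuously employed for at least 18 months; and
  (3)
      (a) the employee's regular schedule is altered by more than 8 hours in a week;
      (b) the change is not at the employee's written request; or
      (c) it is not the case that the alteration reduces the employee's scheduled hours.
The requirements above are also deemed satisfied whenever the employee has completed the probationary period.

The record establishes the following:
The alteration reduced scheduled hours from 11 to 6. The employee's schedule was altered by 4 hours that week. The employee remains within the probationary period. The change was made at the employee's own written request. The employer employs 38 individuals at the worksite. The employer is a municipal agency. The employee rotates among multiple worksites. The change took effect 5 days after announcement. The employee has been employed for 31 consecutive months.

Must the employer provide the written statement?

No — not required.

(a) fixed location — not met.
(i) public agency — met.
(ii) < 10 days' notice — satisfied.
(b) = T AND T = true.
(1) = F OR T = true.
(2) tenure ≥ 18 mo. — holds.
(a) schedule shift > 8h — not satisfied.
(b) not employee-requested — not met.
(c) not (hours reduced) — not met.
(3) = F OR F OR F = false.
So Overall is not satisfied (T AND T AND F).
Exception (past probation) — not satisfied.
Result: main false OR exception false → false.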